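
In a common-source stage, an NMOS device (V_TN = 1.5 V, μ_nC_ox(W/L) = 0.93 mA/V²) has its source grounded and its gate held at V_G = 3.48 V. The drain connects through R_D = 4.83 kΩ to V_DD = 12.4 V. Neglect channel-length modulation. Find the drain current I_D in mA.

I_D = 1.82 mA

V_GS = V_G = 3.48 V, so V_ov = 3.48 − 1.5 = 1.98 V.
Assume saturation: I_D = ½ k_n V_ov² = 0.5 × 0.93 × 1.98² = 1.82 mA, giving V_DS = V_DD − I_D R_D = 12.4 − 1.82 × 4.83 = 3.59 V.
V_DS = 3.59 V ≥ V_ov = 1.98 V, confirming saturation.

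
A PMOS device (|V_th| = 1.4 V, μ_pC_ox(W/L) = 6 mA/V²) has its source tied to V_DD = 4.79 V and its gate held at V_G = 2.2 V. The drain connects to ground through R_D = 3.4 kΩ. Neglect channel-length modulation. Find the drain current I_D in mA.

I_D = 1.35 mA

V_SG = V_DD − V_G = 4.79 − 2.2 = 2.59 V, so V_ov = 2.59 − 1.4 = 1.19 V.
Assume saturation: I_D = ½ k_p V_ov² = 0.5 × 6 × 1.19² = 4.25 mA, giving V_SD = V_DD − I_D R_D = 4.79 − 4.25 × 3.4 = -9.65 V.
But -9.65 V < V_ov = 1.19 V, so the device is actually in triode.
In triode I_D = k_p[V_ov V_SD − ½ V_SD²] and I_D = (V_DD − V_SD)/R_D. Equating: 10.2 V_SD² − 25.28 V_SD + 4.79 = 0, giving V_SD = 0.207 V (the root below V_ov).
I_D = (4.79 − 0.207) / 3.4 = 1.35 mA.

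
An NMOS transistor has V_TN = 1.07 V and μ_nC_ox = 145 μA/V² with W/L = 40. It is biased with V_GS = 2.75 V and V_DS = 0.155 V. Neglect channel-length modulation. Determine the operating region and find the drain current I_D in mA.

k_n = μ_nC_ox · (W/L) = 5.8 mA/V².
V_ov = V_GS − V_TN = 2.75 − 1.07 = 1.68 V.
Since V_DS = 0.155 V < V_ov = 1.68 V, the device is in the triode region.
I_D = k_n [V_ov · V_DS − ½ V_DS²] = 5.8 × [1.68 × 0.155 − 0.5 × 0.155²] = 1.44 mA.

Triode; I_D = 1.44 mA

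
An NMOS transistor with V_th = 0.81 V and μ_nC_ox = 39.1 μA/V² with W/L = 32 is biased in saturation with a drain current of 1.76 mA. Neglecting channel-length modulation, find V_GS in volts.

k_n = μ_nC_ox · (W/L) = 1.251 mA/V².
In saturation I_D = ½ k_n (V_GS − V_th)², so V_GS − V_th = √(2 I_D / k_n) = √(2 × 1.76 / 1.251) = 1.68 V.
V_GS = 0.81 + 1.68 = 2.49 V.

V_GS = 2.49 V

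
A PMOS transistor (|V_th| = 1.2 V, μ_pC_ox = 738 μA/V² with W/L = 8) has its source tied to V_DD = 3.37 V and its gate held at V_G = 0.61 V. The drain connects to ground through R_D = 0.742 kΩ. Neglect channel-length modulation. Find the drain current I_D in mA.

I_D = 3.87 mA

V_SG = V_DD − V_G = 3.37 − 0.61 = 2.76 V, so V_ov = 2.76 − 1.2 = 1.56 V.
k_p = μ_pC_ox · (W/L) = 5.904 mA/V².
Assume saturation: I_D = ½ k_p V_ov² = 0.5 × 5.904 × 1.56² = 7.18 mA, giving V_SD = V_DD − I_D R_D = 3.37 − 7.18 × 0.742 = -1.96 V.
But -1.96 V < V_ov = 1.56 V, so the device is actually in triode.
In triode I_D = k_p[V_ov V_SD − ½ V_SD²] and I_D = (V_DD − V_SD)/R_D. Equating: 2.19 V_SD² − 7.834 V_SD + 3.37 = 0, giving V_SD = 0.5 V (the root below V_ov).
I_D = (3.37 − 0.5) / 0.742 = 3.87 mA.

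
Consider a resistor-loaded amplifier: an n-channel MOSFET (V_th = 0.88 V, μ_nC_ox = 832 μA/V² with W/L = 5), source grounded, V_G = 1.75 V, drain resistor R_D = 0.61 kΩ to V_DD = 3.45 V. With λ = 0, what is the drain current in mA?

V_GS = V_G = 1.75 V, so V_ov = 1.75 − 0.88 = 0.87 V.
k_n = μ_nC_ox · (W/L) = 4.16 mA/V².
Assume saturation: I_D = ½ k_n V_ov² = 0.5 × 4.16 × 0.87² = 1.57 mA, giving V_DS = V_DD − I_D R_D = 3.45 − 1.57 × 0.61 = 2.49 V.
V_DS = 2.49 V ≥ V_ov = 0.87 V, confirming saturation.

I_D = 1.57 mA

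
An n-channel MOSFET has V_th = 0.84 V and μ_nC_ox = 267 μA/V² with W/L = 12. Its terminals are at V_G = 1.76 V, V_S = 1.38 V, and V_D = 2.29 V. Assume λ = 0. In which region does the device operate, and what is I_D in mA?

V_GS = V_G − V_S = 1.76 − 1.38 = 0.38 V; V_DS = V_D − V_S = 2.29 − 1.38 = 0.91 V.
V_GS = 0.38 V < V_th = 0.84 V, so the transistor is in cutoff.

Cutoff; I_D = 0 mA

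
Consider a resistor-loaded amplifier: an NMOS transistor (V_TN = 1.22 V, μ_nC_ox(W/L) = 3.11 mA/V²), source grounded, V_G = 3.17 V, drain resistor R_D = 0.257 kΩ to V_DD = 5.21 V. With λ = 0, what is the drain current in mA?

V_GS = V_G = 3.17 V, so V_ov = 3.17 − 1.22 = 1.95 V.
Assume saturation: I_D = ½ k_n V_ov² = 0.5 × 3.11 × 1.95² = 5.91 mA, giving V_DS = V_DD − I_D R_D = 5.21 − 5.91 × 0.257 = 3.69 V.
V_DS = 3.69 V ≥ V_ov = 1.95 V, confirming saturation.

I_D = 5.91 mA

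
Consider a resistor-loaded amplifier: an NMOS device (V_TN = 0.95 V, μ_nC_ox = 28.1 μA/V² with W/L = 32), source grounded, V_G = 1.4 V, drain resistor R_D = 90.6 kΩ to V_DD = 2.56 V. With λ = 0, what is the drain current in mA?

I_D = 0.0274 mA

V_GS = V_G = 1.4 V, so V_ov = 1.4 − 0.95 = 0.45 V.
k_n = μ_nC_ox · (W/L) = 0.8992 mA/V².
Assume saturation: I_D = ½ k_n V_ov² = 0.5 × 0.8992 × 0.45² = 0.091 mA, giving V_DS = V_DD − I_D R_D = 2.56 − 0.091 × 90.6 = -5.69 V.
But -5.69 V < V_ov = 0.45 V, so the device is actually in triode.
In triode I_D = k_n[V_ov V_DS − ½ V_DS²] and I_D = (V_DD − V_DS)/R_D. Equating: 40.7 V_DS² − 37.66 V_DS + 2.56 = 0, giving V_DS = 0.0739 V (the root below V_ov).
I_D = (2.56 − 0.0739) / 90.6 = 0.0274 mA.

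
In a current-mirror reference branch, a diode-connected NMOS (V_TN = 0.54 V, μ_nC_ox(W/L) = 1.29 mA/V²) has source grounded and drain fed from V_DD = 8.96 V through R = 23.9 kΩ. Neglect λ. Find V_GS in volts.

With gate tied to drain, V_GS = V_DS ≥ V_GS − V_TN, so the device is in saturation.
KCL at the drain: ½ k_n (V_GS − V_TN)² = (V_DD − V_GS)/R.
Let x = V_GS − 0.54. Then 15.4 x² + x − 8.42 = 0, giving x = 0.707 V (positive root), so V_GS = 1.25 V.
I_D = (V_DD − V_GS)/R = (8.96 − 1.25) / 23.9 = 0.323 mA.

V_GS = 1.25 V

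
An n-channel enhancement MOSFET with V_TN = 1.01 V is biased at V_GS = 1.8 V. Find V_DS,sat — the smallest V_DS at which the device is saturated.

V_DS,sat = 0.790 V

The boundary between triode and saturation is V_DS = V_GS − V_TN = V_ov.
V_ov = 1.8 − 1.01 = 0.79 V.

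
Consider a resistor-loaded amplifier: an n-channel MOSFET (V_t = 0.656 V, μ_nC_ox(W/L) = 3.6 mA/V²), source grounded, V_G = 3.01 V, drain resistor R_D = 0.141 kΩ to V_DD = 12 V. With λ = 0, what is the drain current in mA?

I_D = 9.97 mA

V_GS = V_G = 3.01 V, so V_ov = 3.01 − 0.656 = 2.35 V.
Assume saturation: I_D = ½ k_n V_ov² = 0.5 × 3.6 × 2.35² = 9.97 mA, giving V_DS = V_DD − I_D R_D = 12 − 9.97 × 0.141 = 10.6 V.
V_DS = 10.6 V ≥ V_ov = 2.35 V, confirming saturation.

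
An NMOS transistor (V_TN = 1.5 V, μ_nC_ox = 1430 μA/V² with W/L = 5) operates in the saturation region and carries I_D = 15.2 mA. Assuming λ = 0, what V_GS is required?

V_GS = 3.56 V

k_n = μ_nC_ox · (W/L) = 7.15 mA/V².
In saturation I_D = ½ k_n (V_GS − V_TN)², so V_GS − V_TN = √(2 I_D / k_n) = √(2 × 15.2 / 7.15) = 2.06 V.
V_GS = 1.5 + 2.06 = 3.56 V.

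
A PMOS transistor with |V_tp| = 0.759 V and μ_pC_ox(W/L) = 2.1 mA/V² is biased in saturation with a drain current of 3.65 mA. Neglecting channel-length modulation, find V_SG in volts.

V_SG = 2.62 V

In saturation I_D = ½ k_p (V_SG − |V_tp|)², so V_SG − |V_tp| = √(2 I_D / k_p) = √(2 × 3.65 / 2.1) = 1.86 V.
V_SG = 0.759 + 1.86 = 2.62 V.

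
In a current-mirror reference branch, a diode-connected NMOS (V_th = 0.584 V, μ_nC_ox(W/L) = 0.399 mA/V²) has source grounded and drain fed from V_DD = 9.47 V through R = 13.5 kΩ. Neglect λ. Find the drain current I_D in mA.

I_D = 0.537 mA

With gate tied to drain, V_GS = V_DS ≥ V_GS − V_th, so the device is in saturation.
KCL at the drain: ½ k_n (V_GS − V_th)² = (V_DD − V_GS)/R.
Let x = V_GS − 0.584. Then 2.69 x² + x − 8.886 = 0, giving x = 1.64 V (positive root), so V_GS = 2.22 V.
I_D = (V_DD − V_GS)/R = (9.47 − 2.22) / 13.5 = 0.537 mA.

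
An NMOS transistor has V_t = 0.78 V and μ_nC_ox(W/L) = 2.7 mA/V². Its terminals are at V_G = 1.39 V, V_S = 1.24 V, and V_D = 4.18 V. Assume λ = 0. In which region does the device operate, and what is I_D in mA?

V_GS = V_G − V_S = 1.39 − 1.24 = 0.15 V; V_DS = V_D − V_S = 4.18 − 1.24 = 2.94 V.
V_GS = 0.15 V < V_t = 0.78 V, so the transistor is in cutoff.

Cutoff; I_D = 0 mA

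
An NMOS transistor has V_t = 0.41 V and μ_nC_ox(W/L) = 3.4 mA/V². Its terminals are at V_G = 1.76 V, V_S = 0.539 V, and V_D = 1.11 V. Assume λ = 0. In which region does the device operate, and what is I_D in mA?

Triode; I_D = 1.02 mA

V_GS = V_G − V_S = 1.76 − 0.539 = 1.22 V; V_DS = V_D − V_S = 1.11 − 0.539 = 0.571 V.
V_ov = V_GS − V_t = 1.22 − 0.41 = 0.811 V.
Since V_DS = 0.571 V < V_ov = 0.811 V, the device is in the triode region.
I_D = k_n [V_ov · V_DS − ½ V_DS²] = 3.4 × [0.811 × 0.571 − 0.5 × 0.571²] = 1.02 mA.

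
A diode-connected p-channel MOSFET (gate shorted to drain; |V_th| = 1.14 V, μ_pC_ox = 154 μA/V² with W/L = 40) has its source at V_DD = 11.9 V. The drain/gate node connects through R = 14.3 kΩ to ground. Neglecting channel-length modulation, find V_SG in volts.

V_SG = 1.62 V

With gate tied to drain, V_SG = V_SD ≥ V_SG − |V_th|, so the device is in saturation.
k_p = μ_pC_ox · (W/L) = 6.16 mA/V².
KCL at the drain: ½ k_p (V_SG − |V_th|)² = (V_DD − V_SG)/R.
Let x = V_SG − 1.14. Then 44 x² + x − 10.76 = 0, giving x = 0.483 V (positive root), so V_SG = 1.62 V.
I_D = (V_DD − V_SG)/R = (11.9 − 1.62) / 14.3 = 0.719 mA.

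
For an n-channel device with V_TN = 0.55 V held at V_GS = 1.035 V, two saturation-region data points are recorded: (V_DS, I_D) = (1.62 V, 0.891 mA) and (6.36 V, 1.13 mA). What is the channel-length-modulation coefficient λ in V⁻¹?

With V_GS fixed, I_D ∝ (1 + λ V_DS) in saturation, so I_D2/I_D1 = (1 + λ V_DS2)/(1 + λ V_DS1).
1.13/0.891 = 1.268 = (1 + 6.36 λ)/(1 + 1.62 λ).
Solving: λ (I_D1 V_DS2 − I_D2 V_DS1) = I_D2 − I_D1, so λ = (1.13 − 0.891) / (0.891 × 6.36 − 1.13 × 1.62) = 0.239 / 3.84 = 0.0623 V⁻¹.

λ = 0.0623 V⁻¹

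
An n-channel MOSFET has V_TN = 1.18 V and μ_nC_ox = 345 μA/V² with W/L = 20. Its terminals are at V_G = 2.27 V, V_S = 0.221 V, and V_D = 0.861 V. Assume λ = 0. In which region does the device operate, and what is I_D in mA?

V_GS = V_G − V_S = 2.27 − 0.221 = 2.05 V; V_DS = V_D − V_S = 0.861 − 0.221 = 0.64 V.
k_n = μ_nC_ox · (W/L) = 6.9 mA/V².
V_ov = V_GS − V_TN = 2.05 − 1.18 = 0.869 V.
Since V_DS = 0.64 V < V_ov = 0.869 V, the device is in the triode region.
I_D = k_n [V_ov · V_DS − ½ V_DS²] = 6.9 × [0.869 × 0.64 − 0.5 × 0.64²] = 2.42 mA.

Triode; I_D = 2.42 mA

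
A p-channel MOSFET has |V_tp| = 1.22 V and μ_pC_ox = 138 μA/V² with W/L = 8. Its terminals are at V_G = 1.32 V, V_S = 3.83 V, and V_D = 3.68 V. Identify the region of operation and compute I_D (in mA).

Triode; I_D = 0.201 mA

V_SG = V_S − V_G = 3.83 − 1.32 = 2.51 V; V_SD = V_S − V_D = 3.83 − 3.68 = 0.15 V.
k_p = μ_pC_ox · (W/L) = 1.104 mA/V².
V_ov = V_SG − |V_tp| = 2.51 − 1.22 = 1.29 V.
Since V_SD = 0.15 V < V_ov = 1.29 V, the device is in the triode region.
I_D = k_p [V_ov · V_SD − ½ V_SD²] = 1.104 × [1.29 × 0.15 − 0.5 × 0.15²] = 0.201 mA.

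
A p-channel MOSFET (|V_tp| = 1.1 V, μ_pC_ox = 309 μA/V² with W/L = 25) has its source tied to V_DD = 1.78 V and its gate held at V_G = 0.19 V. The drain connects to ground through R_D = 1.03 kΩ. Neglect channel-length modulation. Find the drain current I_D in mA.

I_D = 0.927 mA

V_SG = V_DD − V_G = 1.78 − 0.19 = 1.59 V, so V_ov = 1.59 − 1.1 = 0.49 V.
k_p = μ_pC_ox · (W/L) = 7.725 mA/V².
Assume saturation: I_D = ½ k_p V_ov² = 0.5 × 7.725 × 0.49² = 0.927 mA, giving V_SD = V_DD − I_D R_D = 1.78 − 0.927 × 1.03 = 0.825 V.
V_SD = 0.825 V ≥ V_ov = 0.49 V, confirming saturation.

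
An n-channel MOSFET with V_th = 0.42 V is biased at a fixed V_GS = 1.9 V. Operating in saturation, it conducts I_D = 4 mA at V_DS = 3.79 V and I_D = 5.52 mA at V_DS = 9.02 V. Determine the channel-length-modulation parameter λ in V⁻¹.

With V_GS fixed, I_D ∝ (1 + λ V_DS) in saturation, so I_D2/I_D1 = (1 + λ V_DS2)/(1 + λ V_DS1).
5.52/4 = 1.38 = (1 + 9.02 λ)/(1 + 3.79 λ).
Solving: λ (I_D1 V_DS2 − I_D2 V_DS1) = I_D2 − I_D1, so λ = (5.52 − 4) / (4 × 9.02 − 5.52 × 3.79) = 1.52 / 15.2 = 0.1 V⁻¹.

λ = 0.100 V⁻¹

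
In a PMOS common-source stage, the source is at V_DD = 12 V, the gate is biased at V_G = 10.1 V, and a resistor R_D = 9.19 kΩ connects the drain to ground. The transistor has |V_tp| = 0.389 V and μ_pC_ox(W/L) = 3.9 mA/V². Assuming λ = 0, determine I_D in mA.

V_SG = V_DD − V_G = 12 − 10.1 = 1.9 V, so V_ov = 1.9 − 0.389 = 1.51 V.
Assume saturation: I_D = ½ k_p V_ov² = 0.5 × 3.9 × 1.51² = 4.45 mA, giving V_SD = V_DD − I_D R_D = 12 − 4.45 × 9.19 = -28.9 V.
But -28.9 V < V_ov = 1.51 V, so the device is actually in triode.
In triode I_D = k_p[V_ov V_SD − ½ V_SD²] and I_D = (V_DD − V_SD)/R_D. Equating: 17.9 V_SD² − 55.16 V_SD + 12 = 0, giving V_SD = 0.236 V (the root below V_ov).
I_D = (12 − 0.236) / 9.19 = 1.28 mA.

I_D = 1.28 mA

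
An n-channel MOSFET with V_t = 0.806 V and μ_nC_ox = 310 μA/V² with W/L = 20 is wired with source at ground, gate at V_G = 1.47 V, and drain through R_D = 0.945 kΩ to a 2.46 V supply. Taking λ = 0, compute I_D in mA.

I_D = 1.37 mA

V_GS = V_G = 1.47 V, so V_ov = 1.47 − 0.806 = 0.664 V.
k_n = μ_nC_ox · (W/L) = 6.2 mA/V².
Assume saturation: I_D = ½ k_n V_ov² = 0.5 × 6.2 × 0.664² = 1.37 mA, giving V_DS = V_DD − I_D R_D = 2.46 − 1.37 × 0.945 = 1.17 V.
V_DS = 1.17 V ≥ V_ov = 0.664 V, confirming saturation.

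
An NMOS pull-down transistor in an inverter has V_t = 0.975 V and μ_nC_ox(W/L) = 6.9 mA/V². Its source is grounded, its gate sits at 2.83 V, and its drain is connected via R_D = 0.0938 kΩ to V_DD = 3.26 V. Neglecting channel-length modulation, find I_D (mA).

V_GS = V_G = 2.83 V, so V_ov = 2.83 − 0.975 = 1.85 V.
Assume saturation: I_D = ½ k_n V_ov² = 0.5 × 6.9 × 1.85² = 11.9 mA, giving V_DS = V_DD − I_D R_D = 3.26 − 11.9 × 0.0938 = 2.15 V.
V_DS = 2.15 V ≥ V_ov = 1.85 V, confirming saturation.

I_D = 11.9 mA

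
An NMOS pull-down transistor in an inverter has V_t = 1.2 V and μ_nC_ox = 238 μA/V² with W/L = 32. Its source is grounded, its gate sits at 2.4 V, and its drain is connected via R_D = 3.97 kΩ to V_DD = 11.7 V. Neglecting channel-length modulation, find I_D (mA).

V_GS = V_G = 2.4 V, so V_ov = 2.4 − 1.2 = 1.2 V.
k_n = μ_nC_ox · (W/L) = 7.616 mA/V².
Assume saturation: I_D = ½ k_n V_ov² = 0.5 × 7.616 × 1.2² = 5.48 mA, giving V_DS = V_DD − I_D R_D = 11.7 − 5.48 × 3.97 = -10.1 V.
But -10.1 V < V_ov = 1.2 V, so the device is actually in triode.
In triode I_D = k_n[V_ov V_DS − ½ V_DS²] and I_D = (V_DD − V_DS)/R_D. Equating: 15.1 V_DS² − 37.28 V_DS + 11.7 = 0, giving V_DS = 0.369 V (the root below V_ov).
I_D = (11.7 − 0.369) / 3.97 = 2.85 mA.

I_D = 2.85 mA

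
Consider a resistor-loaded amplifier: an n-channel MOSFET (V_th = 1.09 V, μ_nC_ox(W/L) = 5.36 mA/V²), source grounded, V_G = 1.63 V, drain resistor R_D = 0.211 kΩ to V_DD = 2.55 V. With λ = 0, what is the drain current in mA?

V_GS = V_G = 1.63 V, so V_ov = 1.63 − 1.09 = 0.54 V.
Assume saturation: I_D = ½ k_n V_ov² = 0.5 × 5.36 × 0.54² = 0.781 mA, giving V_DS = V_DD − I_D R_D = 2.55 − 0.781 × 0.211 = 2.39 V.
V_DS = 2.39 V ≥ V_ov = 0.54 V, confirming saturation.

I_D = 0.781 mA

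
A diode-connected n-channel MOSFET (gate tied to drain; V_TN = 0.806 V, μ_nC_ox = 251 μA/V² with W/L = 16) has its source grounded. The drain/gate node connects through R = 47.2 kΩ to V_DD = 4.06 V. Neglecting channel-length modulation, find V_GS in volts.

With gate tied to drain, V_GS = V_DS ≥ V_GS − V_TN, so the device is in saturation.
k_n = μ_nC_ox · (W/L) = 4.016 mA/V².
KCL at the drain: ½ k_n (V_GS − V_TN)² = (V_DD − V_GS)/R.
Let x = V_GS − 0.806. Then 94.8 x² + x − 3.254 = 0, giving x = 0.18 V (positive root), so V_GS = 0.986 V.
I_D = (V_DD − V_GS)/R = (4.06 − 0.986) / 47.2 = 0.0651 mA.

V_GS = 0.986 V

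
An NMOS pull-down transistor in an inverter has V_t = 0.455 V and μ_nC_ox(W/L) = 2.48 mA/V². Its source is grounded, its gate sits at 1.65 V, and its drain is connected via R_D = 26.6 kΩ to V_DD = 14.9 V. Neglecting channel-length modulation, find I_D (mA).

V_GS = V_G = 1.65 V, so V_ov = 1.65 − 0.455 = 1.19 V.
Assume saturation: I_D = ½ k_n V_ov² = 0.5 × 2.48 × 1.19² = 1.77 mA, giving V_DS = V_DD − I_D R_D = 14.9 − 1.77 × 26.6 = -32.2 V.
But -32.2 V < V_ov = 1.19 V, so the device is actually in triode.
In triode I_D = k_n[V_ov V_DS − ½ V_DS²] and I_D = (V_DD − V_DS)/R_D. Equating: 33 V_DS² − 79.83 V_DS + 14.9 = 0, giving V_DS = 0.204 V (the root below V_ov).
I_D = (14.9 − 0.204) / 26.6 = 0.552 mA.

I_D = 0.552 mA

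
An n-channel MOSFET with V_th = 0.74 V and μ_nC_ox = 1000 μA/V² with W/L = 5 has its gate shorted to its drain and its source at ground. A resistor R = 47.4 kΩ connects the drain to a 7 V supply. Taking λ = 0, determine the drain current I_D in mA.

I_D = 0.127 mA

With gate tied to drain, V_GS = V_DS ≥ V_GS − V_th, so the device is in saturation.
k_n = μ_nC_ox · (W/L) = 5 mA/V².
KCL at the drain: ½ k_n (V_GS − V_th)² = (V_DD − V_GS)/R.
Let x = V_GS − 0.74. Then 118 x² + x − 6.26 = 0, giving x = 0.226 V (positive root), so V_GS = 0.966 V.
I_D = (V_DD − V_GS)/R = (7 − 0.966) / 47.4 = 0.127 mA.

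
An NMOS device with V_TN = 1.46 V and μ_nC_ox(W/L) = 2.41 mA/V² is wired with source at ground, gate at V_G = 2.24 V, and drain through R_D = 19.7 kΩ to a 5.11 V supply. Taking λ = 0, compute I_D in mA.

V_GS = V_G = 2.24 V, so V_ov = 2.24 − 1.46 = 0.78 V.
Assume saturation: I_D = ½ k_n V_ov² = 0.5 × 2.41 × 0.78² = 0.733 mA, giving V_DS = V_DD − I_D R_D = 5.11 − 0.733 × 19.7 = -9.33 V.
But -9.33 V < V_ov = 0.78 V, so the device is actually in triode.
In triode I_D = k_n[V_ov V_DS − ½ V_DS²] and I_D = (V_DD − V_DS)/R_D. Equating: 23.7 V_DS² − 38.03 V_DS + 5.11 = 0, giving V_DS = 0.148 V (the root below V_ov).
I_D = (5.11 − 0.148) / 19.7 = 0.252 mA.

I_D = 0.252 mA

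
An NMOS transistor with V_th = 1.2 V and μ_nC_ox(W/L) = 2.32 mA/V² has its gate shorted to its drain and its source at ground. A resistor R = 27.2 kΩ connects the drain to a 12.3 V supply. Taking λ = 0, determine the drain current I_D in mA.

I_D = 0.387 mA

With gate tied to drain, V_GS = V_DS ≥ V_GS − V_th, so the device is in saturation.
KCL at the drain: ½ k_n (V_GS − V_th)² = (V_DD − V_GS)/R.
Let x = V_GS − 1.2. Then 31.6 x² + x − 11.1 = 0, giving x = 0.577 V (positive root), so V_GS = 1.78 V.
I_D = (V_DD − V_GS)/R = (12.3 − 1.78) / 27.2 = 0.387 mA.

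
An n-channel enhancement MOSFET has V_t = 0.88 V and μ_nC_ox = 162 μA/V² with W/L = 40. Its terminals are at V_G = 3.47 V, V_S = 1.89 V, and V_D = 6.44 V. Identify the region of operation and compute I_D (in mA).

V_GS = V_G − V_S = 3.47 − 1.89 = 1.58 V; V_DS = V_D − V_S = 6.44 − 1.89 = 4.55 V.
k_n = μ_nC_ox · (W/L) = 6.48 mA/V².
V_ov = V_GS − V_t = 1.58 − 0.88 = 0.7 V.
Since V_DS = 4.55 V ≥ V_ov = 0.7 V, the device is in saturation.
I_D = ½ k_n V_ov² = 0.5 × 6.48 × 0.7² = 1.59 mA.

Saturation; I_D = 1.59 mA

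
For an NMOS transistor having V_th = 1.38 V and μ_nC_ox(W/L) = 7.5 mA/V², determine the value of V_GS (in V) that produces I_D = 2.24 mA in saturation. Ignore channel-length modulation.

In saturation I_D = ½ k_n (V_GS − V_th)², so V_GS − V_th = √(2 I_D / k_n) = √(2 × 2.24 / 7.5) = 0.773 V.
V_GS = 1.38 + 0.773 = 2.15 V.

V_GS = 2.15 V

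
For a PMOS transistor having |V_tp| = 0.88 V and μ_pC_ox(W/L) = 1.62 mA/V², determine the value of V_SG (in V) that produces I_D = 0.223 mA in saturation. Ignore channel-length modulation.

V_SG = 1.40 V

In saturation I_D = ½ k_p (V_SG − |V_tp|)², so V_SG − |V_tp| = √(2 I_D / k_p) = √(2 × 0.223 / 1.62) = 0.525 V.
V_SG = 0.88 + 0.525 = 1.4 V.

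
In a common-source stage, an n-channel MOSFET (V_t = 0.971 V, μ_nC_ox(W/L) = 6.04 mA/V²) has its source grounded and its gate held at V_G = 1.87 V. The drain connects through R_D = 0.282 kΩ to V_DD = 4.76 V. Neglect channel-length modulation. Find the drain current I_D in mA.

V_GS = V_G = 1.87 V, so V_ov = 1.87 − 0.971 = 0.899 V.
Assume saturation: I_D = ½ k_n V_ov² = 0.5 × 6.04 × 0.899² = 2.44 mA, giving V_DS = V_DD − I_D R_D = 4.76 − 2.44 × 0.282 = 4.07 V.
V_DS = 4.07 V ≥ V_ov = 0.899 V, confirming saturation.

I_D = 2.44 mA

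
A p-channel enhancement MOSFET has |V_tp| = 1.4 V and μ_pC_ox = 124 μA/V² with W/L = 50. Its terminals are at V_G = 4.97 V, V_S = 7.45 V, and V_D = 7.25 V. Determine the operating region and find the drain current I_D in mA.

V_SG = V_S − V_G = 7.45 − 4.97 = 2.48 V; V_SD = V_S − V_D = 7.45 − 7.25 = 0.2 V.
k_p = μ_pC_ox · (W/L) = 6.2 mA/V².
V_ov = V_SG − |V_tp| = 2.48 − 1.4 = 1.08 V.
Since V_SD = 0.2 V < V_ov = 1.08 V, the device is in the triode region.
I_D = k_p [V_ov · V_SD − ½ V_SD²] = 6.2 × [1.08 × 0.2 − 0.5 × 0.2²] = 1.22 mA.

Triode; I_D = 1.22 mA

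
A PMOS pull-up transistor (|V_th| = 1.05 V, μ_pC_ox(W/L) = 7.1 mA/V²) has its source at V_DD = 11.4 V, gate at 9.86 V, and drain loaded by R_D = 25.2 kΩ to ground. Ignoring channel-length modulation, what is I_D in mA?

I_D = 0.446 mA

V_SG = V_DD − V_G = 11.4 − 9.86 = 1.54 V, so V_ov = 1.54 − 1.05 = 0.49 V.
Assume saturation: I_D = ½ k_p V_ov² = 0.5 × 7.1 × 0.49² = 0.852 mA, giving V_SD = V_DD − I_D R_D = 11.4 − 0.852 × 25.2 = -10.1 V.
But -10.1 V < V_ov = 0.49 V, so the device is actually in triode.
In triode I_D = k_p[V_ov V_SD − ½ V_SD²] and I_D = (V_DD − V_SD)/R_D. Equating: 89.5 V_SD² − 88.67 V_SD + 11.4 = 0, giving V_SD = 0.152 V (the root below V_ov).
I_D = (11.4 − 0.152) / 25.2 = 0.446 mA.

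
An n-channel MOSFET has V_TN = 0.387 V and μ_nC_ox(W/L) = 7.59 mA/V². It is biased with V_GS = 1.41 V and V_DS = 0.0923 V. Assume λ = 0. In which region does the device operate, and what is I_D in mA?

Triode; I_D = 0.684 mA

V_ov = V_GS − V_TN = 1.41 − 0.387 = 1.02 V.
Since V_DS = 0.0923 V < V_ov = 1.02 V, the device is in the triode region.
I_D = k_n [V_ov · V_DS − ½ V_DS²] = 7.59 × [1.02 × 0.0923 − 0.5 × 0.0923²] = 0.684 mA.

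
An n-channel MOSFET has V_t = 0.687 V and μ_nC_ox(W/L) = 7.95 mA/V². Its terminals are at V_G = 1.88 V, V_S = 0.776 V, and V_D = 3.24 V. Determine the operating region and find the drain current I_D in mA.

Saturation; I_D = 0.691 mA

V_GS = V_G − V_S = 1.88 − 0.776 = 1.1 V; V_DS = V_D − V_S = 3.24 − 0.776 = 2.46 V.
V_ov = V_GS − V_t = 1.1 − 0.687 = 0.417 V.
Since V_DS = 2.46 V ≥ V_ov = 0.417 V, the device is in saturation.
I_D = ½ k_n V_ov² = 0.5 × 7.95 × 0.417² = 0.691 mA.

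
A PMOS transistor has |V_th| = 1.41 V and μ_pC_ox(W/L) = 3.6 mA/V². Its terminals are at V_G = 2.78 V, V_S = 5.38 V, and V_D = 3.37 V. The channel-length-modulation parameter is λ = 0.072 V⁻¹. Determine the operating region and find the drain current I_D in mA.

Saturation; I_D = 2.92 mA

V_SG = V_S − V_G = 5.38 − 2.78 = 2.6 V; V_SD = V_S − V_D = 5.38 − 3.37 = 2.01 V.
V_ov = V_SG − |V_th| = 2.6 − 1.41 = 1.19 V.
Since V_SD = 2.01 V ≥ V_ov = 1.19 V, the device is in saturation.
I_D = ½ k_p V_ov² (1 + λ V_SD) = 0.5 × 3.6 × 1.19² × (1 + 0.072 × 2.01) = 2.92 mA.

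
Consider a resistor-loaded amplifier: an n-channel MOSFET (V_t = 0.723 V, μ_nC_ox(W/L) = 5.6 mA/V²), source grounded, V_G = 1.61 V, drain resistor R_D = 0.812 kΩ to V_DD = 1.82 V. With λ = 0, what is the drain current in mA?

V_GS = V_G = 1.61 V, so V_ov = 1.61 − 0.723 = 0.887 V.
Assume saturation: I_D = ½ k_n V_ov² = 0.5 × 5.6 × 0.887² = 2.2 mA, giving V_DS = V_DD − I_D R_D = 1.82 − 2.2 × 0.812 = 0.0312 V.
But 0.0312 V < V_ov = 0.887 V, so the device is actually in triode.
In triode I_D = k_n[V_ov V_DS − ½ V_DS²] and I_D = (V_DD − V_DS)/R_D. Equating: 2.27 V_DS² − 5.033 V_DS + 1.82 = 0, giving V_DS = 0.455 V (the root below V_ov).
I_D = (1.82 − 0.455) / 0.812 = 1.68 mA.

I_D = 1.68 mA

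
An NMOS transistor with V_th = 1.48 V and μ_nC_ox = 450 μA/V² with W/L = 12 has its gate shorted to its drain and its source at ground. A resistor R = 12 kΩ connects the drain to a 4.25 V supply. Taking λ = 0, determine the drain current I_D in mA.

With gate tied to drain, V_GS = V_DS ≥ V_GS − V_th, so the device is in saturation.
k_n = μ_nC_ox · (W/L) = 5.4 mA/V².
KCL at the drain: ½ k_n (V_GS − V_th)² = (V_DD − V_GS)/R.
Let x = V_GS − 1.48. Then 32.4 x² + x − 2.77 = 0, giving x = 0.277 V (positive root), so V_GS = 1.76 V.
I_D = (V_DD − V_GS)/R = (4.25 − 1.76) / 12 = 0.208 mA.

I_D = 0.208 mA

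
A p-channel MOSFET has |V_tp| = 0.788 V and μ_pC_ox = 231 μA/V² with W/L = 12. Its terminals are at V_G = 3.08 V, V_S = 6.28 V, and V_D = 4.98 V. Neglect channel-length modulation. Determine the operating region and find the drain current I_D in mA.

Triode; I_D = 6.35 mA

V_SG = V_S − V_G = 6.28 − 3.08 = 3.2 V; V_SD = V_S − V_D = 6.28 − 4.98 = 1.3 V.
k_p = μ_pC_ox · (W/L) = 2.772 mA/V².
V_ov = V_SG − |V_tp| = 3.2 − 0.788 = 2.41 V.
Since V_SD = 1.3 V < V_ov = 2.41 V, the device is in the triode region.
I_D = k_p [V_ov · V_SD − ½ V_SD²] = 2.772 × [2.41 × 1.3 − 0.5 × 1.3²] = 6.35 mA.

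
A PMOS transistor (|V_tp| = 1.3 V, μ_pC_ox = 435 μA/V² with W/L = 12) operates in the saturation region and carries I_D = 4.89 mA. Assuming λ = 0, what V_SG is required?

k_p = μ_pC_ox · (W/L) = 5.22 mA/V².
In saturation I_D = ½ k_p (V_SG − |V_tp|)², so V_SG − |V_tp| = √(2 I_D / k_p) = √(2 × 4.89 / 5.22) = 1.37 V.
V_SG = 1.3 + 1.37 = 2.67 V.

V_SG = 2.67 V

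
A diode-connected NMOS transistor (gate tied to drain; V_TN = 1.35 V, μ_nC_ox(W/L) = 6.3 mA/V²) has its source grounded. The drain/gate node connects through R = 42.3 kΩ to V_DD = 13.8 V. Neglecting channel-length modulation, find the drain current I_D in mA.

With gate tied to drain, V_GS = V_DS ≥ V_GS − V_TN, so the device is in saturation.
KCL at the drain: ½ k_n (V_GS − V_TN)² = (V_DD − V_GS)/R.
Let x = V_GS − 1.35. Then 133 x² + x − 12.45 = 0, giving x = 0.302 V (positive root), so V_GS = 1.65 V.
I_D = (V_DD − V_GS)/R = (13.8 − 1.65) / 42.3 = 0.287 mA.

I_D = 0.287 mA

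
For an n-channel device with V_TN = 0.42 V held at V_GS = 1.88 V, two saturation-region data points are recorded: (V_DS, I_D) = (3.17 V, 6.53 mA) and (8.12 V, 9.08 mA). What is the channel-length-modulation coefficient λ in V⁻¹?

λ = 0.105 V⁻¹

With V_GS fixed, I_D ∝ (1 + λ V_DS) in saturation, so I_D2/I_D1 = (1 + λ V_DS2)/(1 + λ V_DS1).
9.08/6.53 = 1.391 = (1 + 8.12 λ)/(1 + 3.17 λ).
Solving: λ (I_D1 V_DS2 − I_D2 V_DS1) = I_D2 − I_D1, so λ = (9.08 − 6.53) / (6.53 × 8.12 − 9.08 × 3.17) = 2.55 / 24.2 = 0.105 V⁻¹.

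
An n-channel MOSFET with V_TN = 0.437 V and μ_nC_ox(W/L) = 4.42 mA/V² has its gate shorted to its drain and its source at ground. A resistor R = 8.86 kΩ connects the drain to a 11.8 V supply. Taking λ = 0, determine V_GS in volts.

V_GS = 1.17 V

With gate tied to drain, V_GS = V_DS ≥ V_GS − V_TN, so the device is in saturation.
KCL at the drain: ½ k_n (V_GS − V_TN)² = (V_DD − V_GS)/R.
Let x = V_GS − 0.437. Then 19.6 x² + x − 11.36 = 0, giving x = 0.737 V (positive root), so V_GS = 1.17 V.
I_D = (V_DD − V_GS)/R = (11.8 − 1.17) / 8.86 = 1.2 mA.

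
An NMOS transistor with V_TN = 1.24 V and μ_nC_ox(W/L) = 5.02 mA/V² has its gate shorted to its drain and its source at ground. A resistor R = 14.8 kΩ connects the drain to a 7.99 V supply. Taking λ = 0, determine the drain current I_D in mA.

With gate tied to drain, V_GS = V_DS ≥ V_GS − V_TN, so the device is in saturation.
KCL at the drain: ½ k_n (V_GS − V_TN)² = (V_DD − V_GS)/R.
Let x = V_GS − 1.24. Then 37.1 x² + x − 6.75 = 0, giving x = 0.413 V (positive root), so V_GS = 1.65 V.
I_D = (V_DD − V_GS)/R = (7.99 − 1.65) / 14.8 = 0.428 mA.

I_D = 0.428 mA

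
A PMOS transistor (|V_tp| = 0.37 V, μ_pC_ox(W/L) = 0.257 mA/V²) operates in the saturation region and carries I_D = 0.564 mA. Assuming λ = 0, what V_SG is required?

V_SG = 2.47 V

In saturation I_D = ½ k_p (V_SG − |V_tp|)², so V_SG − |V_tp| = √(2 I_D / k_p) = √(2 × 0.564 / 0.257) = 2.1 V.
V_SG = 0.37 + 2.1 = 2.47 V.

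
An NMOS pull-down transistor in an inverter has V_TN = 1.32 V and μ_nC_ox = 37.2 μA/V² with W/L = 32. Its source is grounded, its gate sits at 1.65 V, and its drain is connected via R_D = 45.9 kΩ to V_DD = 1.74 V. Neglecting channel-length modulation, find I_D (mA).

V_GS = V_G = 1.65 V, so V_ov = 1.65 − 1.32 = 0.33 V.
k_n = μ_nC_ox · (W/L) = 1.19 mA/V².
Assume saturation: I_D = ½ k_n V_ov² = 0.5 × 1.19 × 0.33² = 0.0648 mA, giving V_DS = V_DD − I_D R_D = 1.74 − 0.0648 × 45.9 = -1.24 V.
But -1.24 V < V_ov = 0.33 V, so the device is actually in triode.
In triode I_D = k_n[V_ov V_DS − ½ V_DS²] and I_D = (V_DD − V_DS)/R_D. Equating: 27.3 V_DS² − 19.03 V_DS + 1.74 = 0, giving V_DS = 0.108 V (the root below V_ov).
I_D = (1.74 − 0.108) / 45.9 = 0.0356 mA.

I_D = 0.0356 mA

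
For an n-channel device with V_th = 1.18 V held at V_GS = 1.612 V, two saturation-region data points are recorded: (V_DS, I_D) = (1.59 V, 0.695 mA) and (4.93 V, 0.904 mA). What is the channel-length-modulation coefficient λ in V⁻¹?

λ = 0.105 V⁻¹

With V_GS fixed, I_D ∝ (1 + λ V_DS) in saturation, so I_D2/I_D1 = (1 + λ V_DS2)/(1 + λ V_DS1).
0.904/0.695 = 1.301 = (1 + 4.93 λ)/(1 + 1.59 λ).
Solving: λ (I_D1 V_DS2 − I_D2 V_DS1) = I_D2 − I_D1, so λ = (0.904 − 0.695) / (0.695 × 4.93 − 0.904 × 1.59) = 0.209 / 1.99 = 0.105 V⁻¹.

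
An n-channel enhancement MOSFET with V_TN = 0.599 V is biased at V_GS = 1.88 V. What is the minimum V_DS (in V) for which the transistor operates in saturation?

V_DS,sat = 1.28 V

The boundary between triode and saturation is V_DS = V_GS − V_TN = V_ov.
V_ov = 1.88 − 0.599 = 1.28 V.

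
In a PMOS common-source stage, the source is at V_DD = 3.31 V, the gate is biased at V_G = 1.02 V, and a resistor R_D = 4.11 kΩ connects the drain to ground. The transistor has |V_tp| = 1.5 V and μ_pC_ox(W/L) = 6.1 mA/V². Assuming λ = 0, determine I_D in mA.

V_SG = V_DD − V_G = 3.31 − 1.02 = 2.29 V, so V_ov = 2.29 − 1.5 = 0.79 V.
Assume saturation: I_D = ½ k_p V_ov² = 0.5 × 6.1 × 0.79² = 1.9 mA, giving V_SD = V_DD − I_D R_D = 3.31 − 1.9 × 4.11 = -4.51 V.
But -4.51 V < V_ov = 0.79 V, so the device is actually in triode.
In triode I_D = k_p[V_ov V_SD − ½ V_SD²] and I_D = (V_DD − V_SD)/R_D. Equating: 12.5 V_SD² − 20.81 V_SD + 3.31 = 0, giving V_SD = 0.178 V (the root below V_ov).
I_D = (3.31 − 0.178) / 4.11 = 0.762 mA.

I_D = 0.762 mA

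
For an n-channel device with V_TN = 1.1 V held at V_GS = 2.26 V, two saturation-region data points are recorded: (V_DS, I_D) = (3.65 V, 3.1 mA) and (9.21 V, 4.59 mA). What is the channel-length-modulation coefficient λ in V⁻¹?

With V_GS fixed, I_D ∝ (1 + λ V_DS) in saturation, so I_D2/I_D1 = (1 + λ V_DS2)/(1 + λ V_DS1).
4.59/3.1 = 1.481 = (1 + 9.21 λ)/(1 + 3.65 λ).
Solving: λ (I_D1 V_DS2 − I_D2 V_DS1) = I_D2 − I_D1, so λ = (4.59 − 3.1) / (3.1 × 9.21 − 4.59 × 3.65) = 1.49 / 11.8 = 0.126 V⁻¹.

λ = 0.126 V⁻¹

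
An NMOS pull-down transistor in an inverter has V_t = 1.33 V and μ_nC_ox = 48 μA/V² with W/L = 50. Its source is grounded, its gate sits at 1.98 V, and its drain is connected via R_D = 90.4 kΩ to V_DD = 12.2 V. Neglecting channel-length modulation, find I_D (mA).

V_GS = V_G = 1.98 V, so V_ov = 1.98 − 1.33 = 0.65 V.
k_n = μ_nC_ox · (W/L) = 2.4 mA/V².
Assume saturation: I_D = ½ k_n V_ov² = 0.5 × 2.4 × 0.65² = 0.507 mA, giving V_DS = V_DD − I_D R_D = 12.2 − 0.507 × 90.4 = -33.6 V.
But -33.6 V < V_ov = 0.65 V, so the device is actually in triode.
In triode I_D = k_n[V_ov V_DS − ½ V_DS²] and I_D = (V_DD − V_DS)/R_D. Equating: 108 V_DS² − 142 V_DS + 12.2 = 0, giving V_DS = 0.0924 V (the root below V_ov).
I_D = (12.2 − 0.0924) / 90.4 = 0.134 mA.

I_D = 0.134 mA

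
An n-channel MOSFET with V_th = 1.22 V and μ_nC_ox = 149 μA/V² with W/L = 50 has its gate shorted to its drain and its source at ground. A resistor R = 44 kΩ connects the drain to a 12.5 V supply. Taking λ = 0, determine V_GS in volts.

With gate tied to drain, V_GS = V_DS ≥ V_GS − V_th, so the device is in saturation.
k_n = μ_nC_ox · (W/L) = 7.45 mA/V².
KCL at the drain: ½ k_n (V_GS − V_th)² = (V_DD − V_GS)/R.
Let x = V_GS − 1.22. Then 164 x² + x − 11.28 = 0, giving x = 0.259 V (positive root), so V_GS = 1.48 V.
I_D = (V_DD − V_GS)/R = (12.5 − 1.48) / 44 = 0.25 mA.

V_GS = 1.48 V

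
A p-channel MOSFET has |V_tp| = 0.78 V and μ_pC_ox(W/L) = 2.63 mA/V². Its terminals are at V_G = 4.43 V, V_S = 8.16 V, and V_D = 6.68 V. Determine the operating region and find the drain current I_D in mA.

Triode; I_D = 8.60 mA

V_SG = V_S − V_G = 8.16 − 4.43 = 3.73 V; V_SD = V_S − V_D = 8.16 − 6.68 = 1.48 V.
V_ov = V_SG − |V_tp| = 3.73 − 0.78 = 2.95 V.
Since V_SD = 1.48 V < V_ov = 2.95 V, the device is in the triode region.
I_D = k_p [V_ov · V_SD − ½ V_SD²] = 2.63 × [2.95 × 1.48 − 0.5 × 1.48²] = 8.6 mA.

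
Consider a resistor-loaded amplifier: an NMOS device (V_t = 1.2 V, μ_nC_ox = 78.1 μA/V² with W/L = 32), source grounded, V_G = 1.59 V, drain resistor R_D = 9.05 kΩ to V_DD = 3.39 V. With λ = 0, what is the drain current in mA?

I_D = 0.190 mA

V_GS = V_G = 1.59 V, so V_ov = 1.59 − 1.2 = 0.39 V.
k_n = μ_nC_ox · (W/L) = 2.499 mA/V².
Assume saturation: I_D = ½ k_n V_ov² = 0.5 × 2.499 × 0.39² = 0.19 mA, giving V_DS = V_DD − I_D R_D = 3.39 − 0.19 × 9.05 = 1.67 V.
V_DS = 1.67 V ≥ V_ov = 0.39 V, confirming saturation.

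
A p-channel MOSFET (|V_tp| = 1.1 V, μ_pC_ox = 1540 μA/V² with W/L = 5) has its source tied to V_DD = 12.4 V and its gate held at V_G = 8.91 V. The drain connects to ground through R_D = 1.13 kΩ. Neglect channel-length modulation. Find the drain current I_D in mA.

I_D = 10.4 mA

V_SG = V_DD − V_G = 12.4 − 8.91 = 3.49 V, so V_ov = 3.49 − 1.1 = 2.39 V.
k_p = μ_pC_ox · (W/L) = 7.7 mA/V².
Assume saturation: I_D = ½ k_p V_ov² = 0.5 × 7.7 × 2.39² = 22 mA, giving V_SD = V_DD − I_D R_D = 12.4 − 22 × 1.13 = -12.5 V.
But -12.5 V < V_ov = 2.39 V, so the device is actually in triode.
In triode I_D = k_p[V_ov V_SD − ½ V_SD²] and I_D = (V_DD − V_SD)/R_D. Equating: 4.35 V_SD² − 21.8 V_SD + 12.4 = 0, giving V_SD = 0.654 V (the root below V_ov).
I_D = (12.4 − 0.654) / 1.13 = 10.4 mA.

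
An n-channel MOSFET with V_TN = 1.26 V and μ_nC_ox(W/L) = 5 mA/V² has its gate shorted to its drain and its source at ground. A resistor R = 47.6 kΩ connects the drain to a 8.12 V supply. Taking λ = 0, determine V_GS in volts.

V_GS = 1.50 V

With gate tied to drain, V_GS = V_DS ≥ V_GS − V_TN, so the device is in saturation.
KCL at the drain: ½ k_n (V_GS − V_TN)² = (V_DD − V_GS)/R.
Let x = V_GS − 1.26. Then 119 x² + x − 6.86 = 0, giving x = 0.236 V (positive root), so V_GS = 1.5 V.
I_D = (V_DD − V_GS)/R = (8.12 − 1.5) / 47.6 = 0.139 mA.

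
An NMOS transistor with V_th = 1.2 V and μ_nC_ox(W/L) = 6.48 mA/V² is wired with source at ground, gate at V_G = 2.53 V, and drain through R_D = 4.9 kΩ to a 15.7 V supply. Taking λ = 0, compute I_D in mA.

I_D = 3.12 mA

V_GS = V_G = 2.53 V, so V_ov = 2.53 − 1.2 = 1.33 V.
Assume saturation: I_D = ½ k_n V_ov² = 0.5 × 6.48 × 1.33² = 5.73 mA, giving V_DS = V_DD − I_D R_D = 15.7 − 5.73 × 4.9 = -12.4 V.
But -12.4 V < V_ov = 1.33 V, so the device is actually in triode.
In triode I_D = k_n[V_ov V_DS − ½ V_DS²] and I_D = (V_DD − V_DS)/R_D. Equating: 15.9 V_DS² − 43.23 V_DS + 15.7 = 0, giving V_DS = 0.432 V (the root below V_ov).
I_D = (15.7 − 0.432) / 4.9 = 3.12 mA.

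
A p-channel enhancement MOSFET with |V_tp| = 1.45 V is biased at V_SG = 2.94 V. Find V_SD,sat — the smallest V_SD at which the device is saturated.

V_SD,sat = 1.49 V

The boundary between triode and saturation is V_SD = V_SG − |V_tp| = V_ov.
V_ov = 2.94 − 1.45 = 1.49 V.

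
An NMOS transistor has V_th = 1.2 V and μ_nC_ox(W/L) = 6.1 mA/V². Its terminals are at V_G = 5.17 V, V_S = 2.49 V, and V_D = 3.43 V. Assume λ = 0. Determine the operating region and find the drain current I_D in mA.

Triode; I_D = 5.79 mA

V_GS = V_G − V_S = 5.17 − 2.49 = 2.68 V; V_DS = V_D − V_S = 3.43 − 2.49 = 0.94 V.
V_ov = V_GS − V_th = 2.68 − 1.2 = 1.48 V.
Since V_DS = 0.94 V < V_ov = 1.48 V, the device is in the triode region.
I_D = k_n [V_ov · V_DS − ½ V_DS²] = 6.1 × [1.48 × 0.94 − 0.5 × 0.94²] = 5.79 mA.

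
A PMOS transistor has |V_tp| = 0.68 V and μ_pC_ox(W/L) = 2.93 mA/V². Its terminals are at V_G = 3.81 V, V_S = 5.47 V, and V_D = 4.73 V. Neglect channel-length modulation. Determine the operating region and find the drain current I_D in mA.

Triode; I_D = 1.32 mA

V_SG = V_S − V_G = 5.47 − 3.81 = 1.66 V; V_SD = V_S − V_D = 5.47 − 4.73 = 0.74 V.
V_ov = V_SG − |V_tp| = 1.66 − 0.68 = 0.98 V.
Since V_SD = 0.74 V < V_ov = 0.98 V, the device is in the triode region.
I_D = k_p [V_ov · V_SD − ½ V_SD²] = 2.93 × [0.98 × 0.74 − 0.5 × 0.74²] = 1.32 mA.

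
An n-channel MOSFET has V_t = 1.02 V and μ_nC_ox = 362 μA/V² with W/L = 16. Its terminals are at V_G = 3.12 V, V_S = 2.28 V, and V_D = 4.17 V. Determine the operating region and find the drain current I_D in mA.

V_GS = V_G − V_S = 3.12 − 2.28 = 0.84 V; V_DS = V_D − V_S = 4.17 − 2.28 = 1.89 V.
V_GS = 0.84 V < V_t = 1.02 V, so the transistor is in cutoff.

Cutoff; I_D = 0 mA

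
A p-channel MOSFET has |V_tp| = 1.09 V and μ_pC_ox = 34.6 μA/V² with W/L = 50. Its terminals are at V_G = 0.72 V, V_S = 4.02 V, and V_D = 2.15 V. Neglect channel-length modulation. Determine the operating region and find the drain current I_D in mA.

V_SG = V_S − V_G = 4.02 − 0.72 = 3.3 V; V_SD = V_S − V_D = 4.02 − 2.15 = 1.87 V.
k_p = μ_pC_ox · (W/L) = 1.73 mA/V².
V_ov = V_SG − |V_tp| = 3.3 − 1.09 = 2.21 V.
Since V_SD = 1.87 V < V_ov = 2.21 V, the device is in the triode region.
I_D = k_p [V_ov · V_SD − ½ V_SD²] = 1.73 × [2.21 × 1.87 − 0.5 × 1.87²] = 4.12 mA.

Triode; I_D = 4.12 mA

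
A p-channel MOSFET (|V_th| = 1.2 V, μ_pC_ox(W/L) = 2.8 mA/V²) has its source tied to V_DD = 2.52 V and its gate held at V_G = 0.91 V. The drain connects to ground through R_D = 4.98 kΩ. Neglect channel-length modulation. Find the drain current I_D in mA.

V_SG = V_DD − V_G = 2.52 − 0.91 = 1.61 V, so V_ov = 1.61 − 1.2 = 0.41 V.
Assume saturation: I_D = ½ k_p V_ov² = 0.5 × 2.8 × 0.41² = 0.235 mA, giving V_SD = V_DD − I_D R_D = 2.52 − 0.235 × 4.98 = 1.35 V.
V_SD = 1.35 V ≥ V_ov = 0.41 V, confirming saturation.

I_D = 0.235 mA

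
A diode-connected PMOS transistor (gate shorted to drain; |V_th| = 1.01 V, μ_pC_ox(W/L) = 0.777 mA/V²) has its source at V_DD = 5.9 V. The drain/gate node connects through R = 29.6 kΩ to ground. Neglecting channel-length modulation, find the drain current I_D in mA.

I_D = 0.145 mA

With gate tied to drain, V_SG = V_SD ≥ V_SG − |V_th|, so the device is in saturation.
KCL at the drain: ½ k_p (V_SG − |V_th|)² = (V_DD − V_SG)/R.
Let x = V_SG − 1.01. Then 11.5 x² + x − 4.89 = 0, giving x = 0.61 V (positive root), so V_SG = 1.62 V.
I_D = (V_DD − V_SG)/R = (5.9 − 1.62) / 29.6 = 0.145 mA.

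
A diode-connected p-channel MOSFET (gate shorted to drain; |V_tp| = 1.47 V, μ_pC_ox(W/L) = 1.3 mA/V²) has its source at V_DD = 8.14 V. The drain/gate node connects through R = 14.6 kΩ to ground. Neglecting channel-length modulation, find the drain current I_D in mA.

With gate tied to drain, V_SG = V_SD ≥ V_SG − |V_tp|, so the device is in saturation.
KCL at the drain: ½ k_p (V_SG − |V_tp|)² = (V_DD − V_SG)/R.
Let x = V_SG − 1.47. Then 9.49 x² + x − 6.67 = 0, giving x = 0.787 V (positive root), so V_SG = 2.26 V.
I_D = (V_DD − V_SG)/R = (8.14 − 2.26) / 14.6 = 0.403 mA.

I_D = 0.403 mA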